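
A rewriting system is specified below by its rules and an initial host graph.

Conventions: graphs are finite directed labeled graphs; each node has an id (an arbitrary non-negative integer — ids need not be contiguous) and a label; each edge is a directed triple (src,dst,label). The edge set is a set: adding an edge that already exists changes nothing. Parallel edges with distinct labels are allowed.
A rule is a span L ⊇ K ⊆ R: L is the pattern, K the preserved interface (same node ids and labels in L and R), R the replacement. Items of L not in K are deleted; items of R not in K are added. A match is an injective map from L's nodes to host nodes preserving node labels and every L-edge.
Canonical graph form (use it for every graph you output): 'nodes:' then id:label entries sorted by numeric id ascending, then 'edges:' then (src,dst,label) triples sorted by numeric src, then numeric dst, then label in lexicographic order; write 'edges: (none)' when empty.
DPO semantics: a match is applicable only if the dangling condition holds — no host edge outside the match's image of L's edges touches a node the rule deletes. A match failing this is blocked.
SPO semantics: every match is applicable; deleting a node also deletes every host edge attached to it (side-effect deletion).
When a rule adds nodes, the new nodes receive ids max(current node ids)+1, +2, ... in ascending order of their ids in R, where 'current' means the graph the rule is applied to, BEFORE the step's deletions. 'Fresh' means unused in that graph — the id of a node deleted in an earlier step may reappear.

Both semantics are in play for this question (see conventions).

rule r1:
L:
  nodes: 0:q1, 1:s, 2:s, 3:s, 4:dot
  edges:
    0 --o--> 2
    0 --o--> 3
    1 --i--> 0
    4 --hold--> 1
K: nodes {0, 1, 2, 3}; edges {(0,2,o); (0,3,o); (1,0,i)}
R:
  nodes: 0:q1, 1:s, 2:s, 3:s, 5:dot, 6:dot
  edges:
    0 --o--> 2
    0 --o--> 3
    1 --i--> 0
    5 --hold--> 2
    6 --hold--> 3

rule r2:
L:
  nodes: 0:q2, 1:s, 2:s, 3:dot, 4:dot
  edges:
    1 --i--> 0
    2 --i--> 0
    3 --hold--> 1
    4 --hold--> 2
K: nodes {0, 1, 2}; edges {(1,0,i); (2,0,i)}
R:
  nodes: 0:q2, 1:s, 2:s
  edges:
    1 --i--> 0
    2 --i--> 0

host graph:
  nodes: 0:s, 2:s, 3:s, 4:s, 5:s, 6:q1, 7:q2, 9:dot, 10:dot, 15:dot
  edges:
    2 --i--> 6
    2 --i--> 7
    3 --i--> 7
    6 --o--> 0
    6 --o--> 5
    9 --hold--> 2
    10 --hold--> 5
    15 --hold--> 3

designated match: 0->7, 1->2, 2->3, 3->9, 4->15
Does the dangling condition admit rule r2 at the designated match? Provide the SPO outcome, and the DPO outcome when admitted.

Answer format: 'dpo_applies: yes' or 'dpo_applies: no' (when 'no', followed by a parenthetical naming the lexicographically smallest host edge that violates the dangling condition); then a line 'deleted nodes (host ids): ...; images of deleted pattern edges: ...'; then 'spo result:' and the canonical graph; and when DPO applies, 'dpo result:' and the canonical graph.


dpo_applies: yes
deleted nodes (host ids): 9, 15; images of deleted pattern edges: (9,2,hold); (15,3,hold)
spo result:
nodes: 0:s, 2:s, 3:s, 4:s, 5:s, 6:q1, 7:q2, 10:dot
edges: (2,6,i); (2,7,i); (3,7,i); (6,0,o); (6,5,o); (10,5,hold)
dpo result:
nodes: 0:s, 2:s, 3:s, 4:s, 5:s, 6:q1, 7:q2, 10:dot
edges: (2,6,i); (2,7,i); (3,7,i); (6,0,o); (6,5,o); (10,5,hold)


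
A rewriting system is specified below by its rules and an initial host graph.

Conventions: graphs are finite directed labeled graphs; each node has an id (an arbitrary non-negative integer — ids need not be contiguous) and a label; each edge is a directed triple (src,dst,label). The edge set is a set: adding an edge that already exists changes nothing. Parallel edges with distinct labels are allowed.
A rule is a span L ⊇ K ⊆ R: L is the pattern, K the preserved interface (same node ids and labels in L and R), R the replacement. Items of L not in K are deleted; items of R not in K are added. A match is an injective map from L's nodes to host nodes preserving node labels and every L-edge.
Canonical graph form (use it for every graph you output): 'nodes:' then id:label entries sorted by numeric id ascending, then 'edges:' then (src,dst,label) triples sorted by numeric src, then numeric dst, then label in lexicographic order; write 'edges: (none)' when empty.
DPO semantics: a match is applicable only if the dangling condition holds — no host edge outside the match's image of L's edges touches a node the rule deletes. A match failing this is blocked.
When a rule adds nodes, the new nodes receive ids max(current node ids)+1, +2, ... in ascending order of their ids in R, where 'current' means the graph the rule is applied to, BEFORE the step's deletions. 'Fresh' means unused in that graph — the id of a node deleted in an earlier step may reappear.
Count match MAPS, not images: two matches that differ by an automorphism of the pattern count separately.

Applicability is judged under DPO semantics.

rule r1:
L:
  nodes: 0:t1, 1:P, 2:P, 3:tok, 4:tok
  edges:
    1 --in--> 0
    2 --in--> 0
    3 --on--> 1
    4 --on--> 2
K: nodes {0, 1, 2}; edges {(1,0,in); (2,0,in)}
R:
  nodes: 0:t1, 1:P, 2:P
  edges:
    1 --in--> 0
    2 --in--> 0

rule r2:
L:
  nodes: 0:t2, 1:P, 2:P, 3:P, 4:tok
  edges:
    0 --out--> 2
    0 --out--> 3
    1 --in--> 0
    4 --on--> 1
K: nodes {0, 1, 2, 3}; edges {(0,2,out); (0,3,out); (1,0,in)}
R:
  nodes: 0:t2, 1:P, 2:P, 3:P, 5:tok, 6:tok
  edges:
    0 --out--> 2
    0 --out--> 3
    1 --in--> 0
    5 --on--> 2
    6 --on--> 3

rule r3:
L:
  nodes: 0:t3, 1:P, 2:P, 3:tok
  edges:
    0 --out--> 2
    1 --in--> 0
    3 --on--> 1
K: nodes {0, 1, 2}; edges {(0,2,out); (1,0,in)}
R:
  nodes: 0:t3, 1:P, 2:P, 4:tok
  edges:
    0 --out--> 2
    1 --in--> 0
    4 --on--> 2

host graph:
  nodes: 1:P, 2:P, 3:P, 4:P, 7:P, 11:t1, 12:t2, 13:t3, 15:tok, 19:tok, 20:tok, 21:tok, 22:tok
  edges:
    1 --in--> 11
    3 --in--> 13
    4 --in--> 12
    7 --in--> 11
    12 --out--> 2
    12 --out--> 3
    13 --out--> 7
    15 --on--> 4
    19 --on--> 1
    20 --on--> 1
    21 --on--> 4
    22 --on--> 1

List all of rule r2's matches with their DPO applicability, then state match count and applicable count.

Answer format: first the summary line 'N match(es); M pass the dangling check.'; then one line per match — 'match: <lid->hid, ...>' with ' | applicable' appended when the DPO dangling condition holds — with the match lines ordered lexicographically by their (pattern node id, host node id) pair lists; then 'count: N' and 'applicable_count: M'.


4 match(es); 4 pass the dangling check.
match: 0->12, 1->4, 2->2, 3->3, 4->15 | applicable
match: 0->12, 1->4, 2->2, 3->3, 4->21 | applicable
match: 0->12, 1->4, 2->3, 3->2, 4->15 | applicable
match: 0->12, 1->4, 2->3, 3->2, 4->21 | applicable
count: 4
applicable_count: 4


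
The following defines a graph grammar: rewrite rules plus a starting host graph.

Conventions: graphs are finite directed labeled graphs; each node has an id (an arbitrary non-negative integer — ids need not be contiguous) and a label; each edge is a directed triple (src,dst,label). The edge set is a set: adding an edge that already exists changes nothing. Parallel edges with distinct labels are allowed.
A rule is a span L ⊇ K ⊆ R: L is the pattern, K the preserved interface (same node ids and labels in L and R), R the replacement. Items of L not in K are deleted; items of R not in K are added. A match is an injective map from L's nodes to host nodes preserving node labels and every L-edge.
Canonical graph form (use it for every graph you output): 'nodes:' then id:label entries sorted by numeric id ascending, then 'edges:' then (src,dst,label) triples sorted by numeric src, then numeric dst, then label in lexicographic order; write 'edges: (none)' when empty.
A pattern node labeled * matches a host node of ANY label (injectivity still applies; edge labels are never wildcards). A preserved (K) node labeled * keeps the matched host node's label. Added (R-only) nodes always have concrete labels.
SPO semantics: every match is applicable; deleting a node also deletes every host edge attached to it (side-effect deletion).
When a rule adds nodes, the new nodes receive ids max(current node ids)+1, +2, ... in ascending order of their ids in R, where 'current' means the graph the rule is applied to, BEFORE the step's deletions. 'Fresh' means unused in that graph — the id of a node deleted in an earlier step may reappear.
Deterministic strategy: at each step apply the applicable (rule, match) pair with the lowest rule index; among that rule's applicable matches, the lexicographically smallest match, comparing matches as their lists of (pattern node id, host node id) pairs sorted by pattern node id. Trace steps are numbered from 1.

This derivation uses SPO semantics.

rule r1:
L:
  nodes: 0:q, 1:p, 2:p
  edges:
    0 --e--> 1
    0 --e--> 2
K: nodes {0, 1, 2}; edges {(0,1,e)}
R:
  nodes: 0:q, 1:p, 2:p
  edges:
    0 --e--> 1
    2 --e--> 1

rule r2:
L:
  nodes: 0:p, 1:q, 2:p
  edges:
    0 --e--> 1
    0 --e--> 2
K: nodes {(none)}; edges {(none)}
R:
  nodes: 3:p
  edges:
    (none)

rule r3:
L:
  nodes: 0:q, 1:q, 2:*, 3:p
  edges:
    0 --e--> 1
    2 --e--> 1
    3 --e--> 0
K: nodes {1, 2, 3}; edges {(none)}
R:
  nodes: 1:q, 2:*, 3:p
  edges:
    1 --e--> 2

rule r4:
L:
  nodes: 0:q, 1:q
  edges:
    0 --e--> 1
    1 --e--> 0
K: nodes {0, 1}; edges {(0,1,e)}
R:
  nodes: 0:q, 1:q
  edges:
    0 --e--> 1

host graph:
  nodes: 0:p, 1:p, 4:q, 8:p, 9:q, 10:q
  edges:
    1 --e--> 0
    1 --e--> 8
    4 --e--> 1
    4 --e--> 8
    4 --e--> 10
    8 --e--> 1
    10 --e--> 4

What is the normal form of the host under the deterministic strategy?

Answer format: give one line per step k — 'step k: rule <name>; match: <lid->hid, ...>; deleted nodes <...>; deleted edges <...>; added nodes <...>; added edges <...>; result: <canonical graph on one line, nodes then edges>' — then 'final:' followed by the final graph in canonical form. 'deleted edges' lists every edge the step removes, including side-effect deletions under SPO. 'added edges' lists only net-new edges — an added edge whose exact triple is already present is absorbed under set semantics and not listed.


step 1: rule r1; match: 0->4, 1->1, 2->8; deleted nodes (none); deleted edges (4,8,e); added nodes (none); added edges (none); result: nodes: 0:p, 1:p, 4:q, 8:p, 9:q, 10:q edges: (1,0,e); (1,8,e); (4,1,e); (4,10,e); (8,1,e); (10,4,e)
step 2: rule r4; match: 0->4, 1->10; deleted nodes (none); deleted edges (10,4,e); added nodes (none); added edges (none); result: nodes: 0:p, 1:p, 4:q, 8:p, 9:q, 10:q edges: (1,0,e); (1,8,e); (4,1,e); (4,10,e); (8,1,e)
final:
nodes: 0:p, 1:p, 4:q, 8:p, 9:q, 10:q
edges: (1,0,e); (1,8,e); (4,1,e); (4,10,e); (8,1,e)


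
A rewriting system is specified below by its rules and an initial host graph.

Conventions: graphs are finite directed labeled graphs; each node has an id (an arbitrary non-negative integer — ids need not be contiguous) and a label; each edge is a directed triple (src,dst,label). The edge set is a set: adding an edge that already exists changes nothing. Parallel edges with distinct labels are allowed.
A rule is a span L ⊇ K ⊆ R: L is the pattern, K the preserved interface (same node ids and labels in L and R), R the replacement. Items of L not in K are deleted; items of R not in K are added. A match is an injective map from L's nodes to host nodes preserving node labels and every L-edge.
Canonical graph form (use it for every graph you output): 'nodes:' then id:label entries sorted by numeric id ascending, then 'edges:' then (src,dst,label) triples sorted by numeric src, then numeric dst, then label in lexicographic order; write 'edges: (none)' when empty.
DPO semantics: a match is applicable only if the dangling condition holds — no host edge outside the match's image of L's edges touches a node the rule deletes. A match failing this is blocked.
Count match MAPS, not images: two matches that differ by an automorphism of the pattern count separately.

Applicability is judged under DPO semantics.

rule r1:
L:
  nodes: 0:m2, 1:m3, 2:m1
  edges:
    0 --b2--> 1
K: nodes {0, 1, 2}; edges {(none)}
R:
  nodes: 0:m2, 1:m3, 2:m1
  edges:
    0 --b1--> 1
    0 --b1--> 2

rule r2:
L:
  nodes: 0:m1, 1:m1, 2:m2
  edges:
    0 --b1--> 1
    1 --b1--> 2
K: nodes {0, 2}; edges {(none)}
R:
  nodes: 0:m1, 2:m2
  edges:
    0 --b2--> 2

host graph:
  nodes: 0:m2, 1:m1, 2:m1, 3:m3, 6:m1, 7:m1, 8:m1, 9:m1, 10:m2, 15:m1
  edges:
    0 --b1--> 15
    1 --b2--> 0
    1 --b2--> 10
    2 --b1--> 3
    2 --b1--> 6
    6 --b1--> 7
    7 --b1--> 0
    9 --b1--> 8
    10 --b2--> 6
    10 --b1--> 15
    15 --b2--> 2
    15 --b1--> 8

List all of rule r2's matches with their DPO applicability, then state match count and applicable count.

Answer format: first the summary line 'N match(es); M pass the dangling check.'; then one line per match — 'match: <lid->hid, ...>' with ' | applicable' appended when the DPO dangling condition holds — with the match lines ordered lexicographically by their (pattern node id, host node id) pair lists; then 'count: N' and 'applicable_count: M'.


1 match(es); 1 pass the dangling check.
match: 0->6, 1->7, 2->0 | applicable
count: 1
applicable_count: 1


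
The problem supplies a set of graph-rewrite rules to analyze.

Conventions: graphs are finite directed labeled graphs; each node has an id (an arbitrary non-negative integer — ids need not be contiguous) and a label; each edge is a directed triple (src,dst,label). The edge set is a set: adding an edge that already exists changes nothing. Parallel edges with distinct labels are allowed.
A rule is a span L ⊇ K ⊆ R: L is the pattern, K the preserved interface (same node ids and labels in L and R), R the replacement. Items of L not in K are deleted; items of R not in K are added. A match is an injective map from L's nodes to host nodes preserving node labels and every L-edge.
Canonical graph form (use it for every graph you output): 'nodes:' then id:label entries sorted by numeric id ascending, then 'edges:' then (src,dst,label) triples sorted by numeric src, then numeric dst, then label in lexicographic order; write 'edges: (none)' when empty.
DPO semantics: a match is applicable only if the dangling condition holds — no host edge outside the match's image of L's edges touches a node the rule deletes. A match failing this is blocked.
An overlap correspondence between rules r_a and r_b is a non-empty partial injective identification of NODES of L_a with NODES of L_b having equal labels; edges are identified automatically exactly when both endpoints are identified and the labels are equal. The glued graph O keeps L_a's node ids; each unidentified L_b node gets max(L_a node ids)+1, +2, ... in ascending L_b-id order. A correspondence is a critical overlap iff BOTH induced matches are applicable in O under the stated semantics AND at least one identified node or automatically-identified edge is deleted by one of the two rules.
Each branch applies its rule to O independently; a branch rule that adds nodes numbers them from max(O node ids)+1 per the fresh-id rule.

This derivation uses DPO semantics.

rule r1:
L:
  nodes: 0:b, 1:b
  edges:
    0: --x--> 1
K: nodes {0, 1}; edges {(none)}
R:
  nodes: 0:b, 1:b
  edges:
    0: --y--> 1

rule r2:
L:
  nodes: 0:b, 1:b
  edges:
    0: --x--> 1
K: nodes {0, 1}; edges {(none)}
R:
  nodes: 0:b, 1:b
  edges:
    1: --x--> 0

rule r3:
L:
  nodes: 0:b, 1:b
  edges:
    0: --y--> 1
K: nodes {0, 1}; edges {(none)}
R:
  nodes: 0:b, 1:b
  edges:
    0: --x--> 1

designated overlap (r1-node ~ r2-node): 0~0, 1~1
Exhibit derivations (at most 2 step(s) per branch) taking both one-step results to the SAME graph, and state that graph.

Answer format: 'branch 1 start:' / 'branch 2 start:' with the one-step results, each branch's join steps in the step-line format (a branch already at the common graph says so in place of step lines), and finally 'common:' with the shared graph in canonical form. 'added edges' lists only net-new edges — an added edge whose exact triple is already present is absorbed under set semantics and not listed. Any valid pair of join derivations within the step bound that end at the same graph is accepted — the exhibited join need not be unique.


branch 1 start:
nodes: 0:b, 1:b
edges: (0,1,y)
branch 2 start:
nodes: 0:b, 1:b
edges: (1,0,x)
branch 1 step 1: rule r3; match: 0->0, 1->1; deleted nodes (none); deleted edges (0,1,y); added nodes (none); added edges (0,1,x); result: nodes: 0:b, 1:b edges: (0,1,x)
branch 2 step 1: rule r2; match: 0->1, 1->0; deleted nodes (none); deleted edges (1,0,x); added nodes (none); added edges (0,1,x); result: nodes: 0:b, 1:b edges: (0,1,x)
common:
nodes: 0:b, 1:b
edges: (0,1,x)


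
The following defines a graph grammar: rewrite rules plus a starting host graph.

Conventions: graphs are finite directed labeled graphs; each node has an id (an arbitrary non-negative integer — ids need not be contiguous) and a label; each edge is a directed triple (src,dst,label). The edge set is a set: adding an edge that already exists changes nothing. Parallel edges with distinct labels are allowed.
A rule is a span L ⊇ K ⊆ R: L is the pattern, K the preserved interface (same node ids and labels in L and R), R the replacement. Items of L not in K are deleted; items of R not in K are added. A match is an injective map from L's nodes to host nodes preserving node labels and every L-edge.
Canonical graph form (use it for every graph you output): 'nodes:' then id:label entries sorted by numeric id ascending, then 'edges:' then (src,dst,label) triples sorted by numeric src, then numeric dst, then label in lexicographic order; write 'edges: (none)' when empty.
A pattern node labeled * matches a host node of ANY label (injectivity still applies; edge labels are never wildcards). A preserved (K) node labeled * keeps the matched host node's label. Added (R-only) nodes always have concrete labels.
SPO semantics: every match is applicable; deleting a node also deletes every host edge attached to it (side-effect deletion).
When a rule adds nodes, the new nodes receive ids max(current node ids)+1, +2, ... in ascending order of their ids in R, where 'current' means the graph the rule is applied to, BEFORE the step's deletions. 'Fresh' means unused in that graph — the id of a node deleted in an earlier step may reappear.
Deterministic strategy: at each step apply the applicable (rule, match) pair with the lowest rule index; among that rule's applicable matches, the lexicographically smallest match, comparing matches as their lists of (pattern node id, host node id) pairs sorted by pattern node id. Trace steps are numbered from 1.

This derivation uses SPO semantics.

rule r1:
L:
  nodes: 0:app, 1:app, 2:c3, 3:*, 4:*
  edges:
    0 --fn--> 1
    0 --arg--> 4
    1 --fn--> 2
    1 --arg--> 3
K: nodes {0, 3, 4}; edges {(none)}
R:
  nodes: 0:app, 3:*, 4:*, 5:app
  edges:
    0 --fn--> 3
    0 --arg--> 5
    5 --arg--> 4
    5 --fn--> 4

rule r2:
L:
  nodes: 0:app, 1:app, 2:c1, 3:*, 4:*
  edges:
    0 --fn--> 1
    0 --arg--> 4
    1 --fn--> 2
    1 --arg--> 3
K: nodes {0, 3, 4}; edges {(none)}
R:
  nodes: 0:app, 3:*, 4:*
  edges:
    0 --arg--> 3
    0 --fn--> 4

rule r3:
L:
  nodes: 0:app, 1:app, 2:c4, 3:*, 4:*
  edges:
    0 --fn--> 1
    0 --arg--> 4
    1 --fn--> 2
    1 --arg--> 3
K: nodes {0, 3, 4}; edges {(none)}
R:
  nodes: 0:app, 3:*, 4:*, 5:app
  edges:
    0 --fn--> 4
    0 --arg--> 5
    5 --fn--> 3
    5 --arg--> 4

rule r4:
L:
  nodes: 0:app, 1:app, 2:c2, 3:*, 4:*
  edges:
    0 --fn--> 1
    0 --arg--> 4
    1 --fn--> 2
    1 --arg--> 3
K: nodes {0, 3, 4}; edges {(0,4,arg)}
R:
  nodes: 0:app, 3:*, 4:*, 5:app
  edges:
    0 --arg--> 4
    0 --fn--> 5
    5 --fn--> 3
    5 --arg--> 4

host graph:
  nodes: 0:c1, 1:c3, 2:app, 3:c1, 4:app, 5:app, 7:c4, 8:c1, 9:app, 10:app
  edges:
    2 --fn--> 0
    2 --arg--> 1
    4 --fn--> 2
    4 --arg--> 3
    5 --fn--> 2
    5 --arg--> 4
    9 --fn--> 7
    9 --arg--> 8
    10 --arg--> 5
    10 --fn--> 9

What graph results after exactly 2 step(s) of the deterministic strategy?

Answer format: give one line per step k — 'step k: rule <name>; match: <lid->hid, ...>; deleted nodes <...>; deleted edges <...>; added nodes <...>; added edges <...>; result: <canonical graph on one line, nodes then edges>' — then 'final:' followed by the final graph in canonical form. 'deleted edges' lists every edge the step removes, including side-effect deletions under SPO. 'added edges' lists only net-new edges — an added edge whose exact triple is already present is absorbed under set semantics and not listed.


step 1: rule r2; match: 0->4, 1->2, 2->0, 3->1, 4->3; deleted nodes 0, 2; deleted edges (2,0,fn); (2,1,arg); (4,2,fn); (4,3,arg); (5,2,fn); added nodes (none); added edges (4,1,arg); (4,3,fn); result: nodes: 1:c3, 3:c1, 4:app, 5:app, 7:c4, 8:c1, 9:app, 10:app edges: (4,1,arg); (4,3,fn); (5,4,arg); (9,7,fn); (9,8,arg); (10,5,arg); (10,9,fn)
step 2: rule r3; match: 0->10, 1->9, 2->7, 3->8, 4->5; deleted nodes 7, 9; deleted edges (9,7,fn); (9,8,arg); (10,5,arg); (10,9,fn); added nodes 11; added edges (10,5,fn); (10,11,arg); (11,5,arg); (11,8,fn); result: nodes: 1:c3, 3:c1, 4:app, 5:app, 8:c1, 10:app, 11:app edges: (4,1,arg); (4,3,fn); (5,4,arg); (10,5,fn); (10,11,arg); (11,5,arg); (11,8,fn)
final:
nodes: 1:c3, 3:c1, 4:app, 5:app, 8:c1, 10:app, 11:app
edges: (4,1,arg); (4,3,fn); (5,4,arg); (10,5,fn); (10,11,arg); (11,5,arg); (11,8,fn)


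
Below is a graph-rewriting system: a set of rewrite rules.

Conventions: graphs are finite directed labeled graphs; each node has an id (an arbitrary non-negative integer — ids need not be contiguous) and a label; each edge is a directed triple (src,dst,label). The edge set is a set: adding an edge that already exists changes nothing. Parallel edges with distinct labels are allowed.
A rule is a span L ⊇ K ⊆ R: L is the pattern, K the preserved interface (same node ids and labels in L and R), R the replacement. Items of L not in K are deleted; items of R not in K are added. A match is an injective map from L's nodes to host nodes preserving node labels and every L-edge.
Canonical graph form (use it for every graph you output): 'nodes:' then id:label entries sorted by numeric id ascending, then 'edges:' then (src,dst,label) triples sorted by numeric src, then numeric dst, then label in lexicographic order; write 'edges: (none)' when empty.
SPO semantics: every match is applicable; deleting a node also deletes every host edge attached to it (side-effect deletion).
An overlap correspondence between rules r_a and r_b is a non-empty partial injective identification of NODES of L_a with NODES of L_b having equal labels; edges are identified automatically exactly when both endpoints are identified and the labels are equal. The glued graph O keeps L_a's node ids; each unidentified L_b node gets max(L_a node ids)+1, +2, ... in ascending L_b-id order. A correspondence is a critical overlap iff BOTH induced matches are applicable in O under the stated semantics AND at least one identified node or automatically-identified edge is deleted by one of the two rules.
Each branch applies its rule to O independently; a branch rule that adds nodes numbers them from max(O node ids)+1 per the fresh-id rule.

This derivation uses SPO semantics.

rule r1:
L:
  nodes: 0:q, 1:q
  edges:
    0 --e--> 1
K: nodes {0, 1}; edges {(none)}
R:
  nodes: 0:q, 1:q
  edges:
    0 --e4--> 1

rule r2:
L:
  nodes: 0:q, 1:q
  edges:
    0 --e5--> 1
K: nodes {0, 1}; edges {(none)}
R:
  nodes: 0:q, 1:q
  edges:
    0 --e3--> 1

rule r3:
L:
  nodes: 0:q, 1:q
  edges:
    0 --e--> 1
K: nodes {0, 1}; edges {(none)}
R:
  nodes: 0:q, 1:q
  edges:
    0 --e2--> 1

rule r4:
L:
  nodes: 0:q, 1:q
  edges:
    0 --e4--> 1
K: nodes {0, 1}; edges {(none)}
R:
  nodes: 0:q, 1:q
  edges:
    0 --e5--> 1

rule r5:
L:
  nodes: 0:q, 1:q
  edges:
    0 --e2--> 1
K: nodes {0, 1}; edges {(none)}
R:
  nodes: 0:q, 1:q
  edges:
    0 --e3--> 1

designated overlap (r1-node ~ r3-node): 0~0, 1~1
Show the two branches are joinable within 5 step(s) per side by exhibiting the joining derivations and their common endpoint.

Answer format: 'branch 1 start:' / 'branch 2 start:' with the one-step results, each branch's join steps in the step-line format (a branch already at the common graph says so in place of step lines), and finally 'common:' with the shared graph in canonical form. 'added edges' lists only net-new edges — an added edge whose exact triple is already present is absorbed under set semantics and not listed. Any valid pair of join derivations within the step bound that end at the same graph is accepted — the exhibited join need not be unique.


branch 1 start:
nodes: 0:q, 1:q
edges: (0,1,e4)
branch 2 start:
nodes: 0:q, 1:q
edges: (0,1,e2)
branch 1 step 1: rule r4; match: 0->0, 1->1; deleted nodes (none); deleted edges (0,1,e4); added nodes (none); added edges (0,1,e5); result: nodes: 0:q, 1:q edges: (0,1,e5)
branch 1 step 2: rule r2; match: 0->0, 1->1; deleted nodes (none); deleted edges (0,1,e5); added nodes (none); added edges (0,1,e3); result: nodes: 0:q, 1:q edges: (0,1,e3)
branch 2 step 1: rule r5; match: 0->0, 1->1; deleted nodes (none); deleted edges (0,1,e2); added nodes (none); added edges (0,1,e3); result: nodes: 0:q, 1:q edges: (0,1,e3)
common:
nodes: 0:q, 1:q
edges: (0,1,e3)


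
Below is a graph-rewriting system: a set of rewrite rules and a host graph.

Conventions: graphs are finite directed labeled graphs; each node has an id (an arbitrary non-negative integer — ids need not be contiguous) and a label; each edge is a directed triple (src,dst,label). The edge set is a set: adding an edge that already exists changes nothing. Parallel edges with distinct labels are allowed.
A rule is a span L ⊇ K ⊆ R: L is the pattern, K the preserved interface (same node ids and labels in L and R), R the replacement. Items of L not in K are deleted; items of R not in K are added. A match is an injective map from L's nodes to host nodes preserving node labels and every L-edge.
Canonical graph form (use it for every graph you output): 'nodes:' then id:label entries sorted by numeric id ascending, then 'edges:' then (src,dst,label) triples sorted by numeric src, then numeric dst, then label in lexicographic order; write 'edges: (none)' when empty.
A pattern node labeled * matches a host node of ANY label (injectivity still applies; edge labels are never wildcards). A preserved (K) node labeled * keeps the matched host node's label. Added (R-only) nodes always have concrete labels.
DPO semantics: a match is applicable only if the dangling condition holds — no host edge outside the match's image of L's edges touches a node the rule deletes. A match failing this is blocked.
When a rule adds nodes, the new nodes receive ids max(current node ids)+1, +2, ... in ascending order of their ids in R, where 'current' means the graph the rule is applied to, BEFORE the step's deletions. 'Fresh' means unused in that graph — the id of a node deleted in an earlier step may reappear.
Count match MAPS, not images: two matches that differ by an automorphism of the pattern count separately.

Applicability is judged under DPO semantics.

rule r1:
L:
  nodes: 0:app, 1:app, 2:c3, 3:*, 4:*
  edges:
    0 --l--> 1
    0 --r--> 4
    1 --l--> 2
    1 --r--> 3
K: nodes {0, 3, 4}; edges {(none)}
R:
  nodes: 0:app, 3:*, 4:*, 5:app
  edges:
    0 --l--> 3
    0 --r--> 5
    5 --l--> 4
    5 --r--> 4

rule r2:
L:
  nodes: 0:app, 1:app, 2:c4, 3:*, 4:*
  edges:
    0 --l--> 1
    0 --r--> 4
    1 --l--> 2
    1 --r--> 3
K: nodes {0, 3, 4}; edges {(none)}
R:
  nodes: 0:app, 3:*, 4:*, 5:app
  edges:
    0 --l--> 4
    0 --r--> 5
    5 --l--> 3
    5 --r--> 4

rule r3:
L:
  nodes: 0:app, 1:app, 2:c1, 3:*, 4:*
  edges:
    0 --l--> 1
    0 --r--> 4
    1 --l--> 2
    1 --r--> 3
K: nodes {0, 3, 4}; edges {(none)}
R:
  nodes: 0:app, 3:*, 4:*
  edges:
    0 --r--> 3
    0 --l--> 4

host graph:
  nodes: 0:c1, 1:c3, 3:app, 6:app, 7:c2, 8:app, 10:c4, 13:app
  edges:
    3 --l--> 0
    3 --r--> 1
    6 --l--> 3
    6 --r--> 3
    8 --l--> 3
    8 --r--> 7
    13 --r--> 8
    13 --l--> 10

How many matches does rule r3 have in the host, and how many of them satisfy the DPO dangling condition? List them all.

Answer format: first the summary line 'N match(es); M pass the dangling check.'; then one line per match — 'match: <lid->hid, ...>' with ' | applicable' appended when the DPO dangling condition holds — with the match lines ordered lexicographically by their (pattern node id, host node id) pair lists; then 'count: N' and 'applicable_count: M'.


1 match(es); 0 pass the dangling check.
match: 0->8, 1->3, 2->0, 3->1, 4->7
count: 1
applicable_count: 0


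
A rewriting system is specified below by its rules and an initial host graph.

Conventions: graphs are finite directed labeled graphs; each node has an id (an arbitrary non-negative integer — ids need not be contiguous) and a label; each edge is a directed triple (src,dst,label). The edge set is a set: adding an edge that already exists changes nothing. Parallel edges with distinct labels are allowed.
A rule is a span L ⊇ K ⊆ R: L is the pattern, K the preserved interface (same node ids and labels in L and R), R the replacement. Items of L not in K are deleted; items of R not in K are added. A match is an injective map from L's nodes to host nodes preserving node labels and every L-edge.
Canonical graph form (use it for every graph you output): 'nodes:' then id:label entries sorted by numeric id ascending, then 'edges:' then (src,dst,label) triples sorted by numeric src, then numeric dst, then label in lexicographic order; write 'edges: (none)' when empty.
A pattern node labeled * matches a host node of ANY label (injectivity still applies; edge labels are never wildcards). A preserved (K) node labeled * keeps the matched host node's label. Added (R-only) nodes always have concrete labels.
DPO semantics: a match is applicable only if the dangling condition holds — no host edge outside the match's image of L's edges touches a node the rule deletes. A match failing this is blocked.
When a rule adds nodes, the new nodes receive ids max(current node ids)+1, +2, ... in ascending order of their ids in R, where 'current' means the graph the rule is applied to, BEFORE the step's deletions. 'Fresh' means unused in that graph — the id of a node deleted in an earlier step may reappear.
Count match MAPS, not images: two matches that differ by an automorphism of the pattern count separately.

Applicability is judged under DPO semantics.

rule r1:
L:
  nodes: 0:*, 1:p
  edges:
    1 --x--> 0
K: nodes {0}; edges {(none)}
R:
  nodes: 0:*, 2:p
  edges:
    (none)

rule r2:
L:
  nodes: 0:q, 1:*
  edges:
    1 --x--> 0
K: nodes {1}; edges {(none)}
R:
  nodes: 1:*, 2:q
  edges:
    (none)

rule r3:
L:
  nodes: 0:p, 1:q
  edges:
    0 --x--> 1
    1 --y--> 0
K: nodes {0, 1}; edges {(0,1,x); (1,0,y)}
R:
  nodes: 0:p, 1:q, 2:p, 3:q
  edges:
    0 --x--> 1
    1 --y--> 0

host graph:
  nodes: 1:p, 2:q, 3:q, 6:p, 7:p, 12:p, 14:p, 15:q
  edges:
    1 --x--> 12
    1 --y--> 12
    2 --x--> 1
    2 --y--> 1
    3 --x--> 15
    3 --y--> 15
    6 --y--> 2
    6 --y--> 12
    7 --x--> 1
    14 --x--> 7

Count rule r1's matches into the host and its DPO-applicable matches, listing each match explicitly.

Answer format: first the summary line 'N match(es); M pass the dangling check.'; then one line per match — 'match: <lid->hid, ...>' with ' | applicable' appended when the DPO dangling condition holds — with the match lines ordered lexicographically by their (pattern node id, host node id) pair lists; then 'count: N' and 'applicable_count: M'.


3 match(es); 1 pass the dangling check.
match: 0->1, 1->7
match: 0->7, 1->14 | applicable
match: 0->12, 1->1
count: 3
applicable_count: 1


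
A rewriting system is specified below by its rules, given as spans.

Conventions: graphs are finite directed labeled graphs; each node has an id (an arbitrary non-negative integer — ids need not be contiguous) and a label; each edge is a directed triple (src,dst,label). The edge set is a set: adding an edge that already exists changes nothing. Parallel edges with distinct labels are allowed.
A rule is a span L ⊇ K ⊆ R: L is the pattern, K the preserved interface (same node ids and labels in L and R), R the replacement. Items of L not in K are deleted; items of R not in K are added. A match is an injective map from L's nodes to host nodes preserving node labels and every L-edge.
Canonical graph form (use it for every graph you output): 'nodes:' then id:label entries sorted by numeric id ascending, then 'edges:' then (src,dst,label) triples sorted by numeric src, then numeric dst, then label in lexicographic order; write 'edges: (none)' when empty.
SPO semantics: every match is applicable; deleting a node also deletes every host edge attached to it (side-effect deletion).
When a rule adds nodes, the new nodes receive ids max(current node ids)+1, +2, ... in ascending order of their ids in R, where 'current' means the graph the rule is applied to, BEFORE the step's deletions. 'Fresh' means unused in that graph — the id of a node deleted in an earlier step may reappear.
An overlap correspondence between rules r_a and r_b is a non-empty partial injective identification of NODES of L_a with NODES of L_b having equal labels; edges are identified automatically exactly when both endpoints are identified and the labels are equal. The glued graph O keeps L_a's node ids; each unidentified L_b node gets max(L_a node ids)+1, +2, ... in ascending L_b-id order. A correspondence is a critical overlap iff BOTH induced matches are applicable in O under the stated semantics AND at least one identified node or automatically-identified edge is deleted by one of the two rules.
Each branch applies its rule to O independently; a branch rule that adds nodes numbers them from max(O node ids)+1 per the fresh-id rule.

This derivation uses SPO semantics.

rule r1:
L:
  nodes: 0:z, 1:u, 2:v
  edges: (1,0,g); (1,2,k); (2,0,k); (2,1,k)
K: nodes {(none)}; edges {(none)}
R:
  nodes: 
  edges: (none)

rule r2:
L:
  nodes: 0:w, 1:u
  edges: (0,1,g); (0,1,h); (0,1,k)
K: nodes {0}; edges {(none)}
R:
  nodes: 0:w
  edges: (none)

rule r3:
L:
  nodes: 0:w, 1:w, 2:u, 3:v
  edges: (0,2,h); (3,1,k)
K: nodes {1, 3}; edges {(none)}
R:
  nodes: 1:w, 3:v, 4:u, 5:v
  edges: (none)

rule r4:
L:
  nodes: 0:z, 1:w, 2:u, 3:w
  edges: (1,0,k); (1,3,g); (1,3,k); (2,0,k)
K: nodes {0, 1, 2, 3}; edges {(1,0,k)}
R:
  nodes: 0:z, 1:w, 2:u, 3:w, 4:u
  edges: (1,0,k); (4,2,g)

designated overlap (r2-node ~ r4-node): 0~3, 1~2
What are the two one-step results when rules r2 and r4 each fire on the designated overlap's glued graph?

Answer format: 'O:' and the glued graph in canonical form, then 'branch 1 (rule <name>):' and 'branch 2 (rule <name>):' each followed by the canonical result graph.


O:
nodes: 0:w, 1:u, 2:z, 3:w
edges: (0,1,g); (0,1,h); (0,1,k); (1,2,k); (3,0,g); (3,0,k); (3,2,k)
branch 1 (rule r2):
nodes: 0:w, 2:z, 3:w
edges: (3,0,g); (3,0,k); (3,2,k)
branch 2 (rule r4):
nodes: 0:w, 1:u, 2:z, 3:w, 4:u
edges: (0,1,g); (0,1,h); (0,1,k); (3,2,k); (4,1,g)


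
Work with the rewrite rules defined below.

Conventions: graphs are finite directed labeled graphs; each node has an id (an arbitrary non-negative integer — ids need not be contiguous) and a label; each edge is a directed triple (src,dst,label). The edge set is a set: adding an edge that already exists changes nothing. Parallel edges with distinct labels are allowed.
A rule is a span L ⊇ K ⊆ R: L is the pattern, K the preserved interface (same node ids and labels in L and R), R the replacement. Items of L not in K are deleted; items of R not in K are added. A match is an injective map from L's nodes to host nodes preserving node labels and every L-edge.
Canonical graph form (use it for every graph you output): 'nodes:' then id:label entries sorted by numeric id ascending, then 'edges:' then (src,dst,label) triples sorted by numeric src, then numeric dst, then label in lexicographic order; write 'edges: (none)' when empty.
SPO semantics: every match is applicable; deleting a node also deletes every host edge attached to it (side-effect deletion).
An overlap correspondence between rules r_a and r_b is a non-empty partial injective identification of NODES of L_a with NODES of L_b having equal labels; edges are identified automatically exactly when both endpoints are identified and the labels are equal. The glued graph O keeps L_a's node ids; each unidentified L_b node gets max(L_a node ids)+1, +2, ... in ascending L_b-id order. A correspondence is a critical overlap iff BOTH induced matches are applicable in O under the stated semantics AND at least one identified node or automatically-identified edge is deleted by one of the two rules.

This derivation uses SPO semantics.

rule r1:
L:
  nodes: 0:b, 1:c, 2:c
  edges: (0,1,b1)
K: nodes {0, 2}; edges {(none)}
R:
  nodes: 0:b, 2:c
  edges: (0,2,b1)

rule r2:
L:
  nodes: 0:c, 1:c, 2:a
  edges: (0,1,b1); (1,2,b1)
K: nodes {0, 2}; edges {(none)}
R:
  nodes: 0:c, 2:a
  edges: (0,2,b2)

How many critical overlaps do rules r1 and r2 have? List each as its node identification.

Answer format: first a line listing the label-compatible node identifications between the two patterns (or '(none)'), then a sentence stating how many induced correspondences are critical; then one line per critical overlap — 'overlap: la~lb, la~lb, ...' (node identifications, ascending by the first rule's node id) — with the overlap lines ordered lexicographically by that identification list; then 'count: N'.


label-compatible node identifications between L(r1) and L(r2): 1~0, 1~1, 2~0, 2~1
5 of the induced correspondences are critical overlaps of r1 and r2.
overlap: 1~0
overlap: 1~0, 2~1
overlap: 1~1
overlap: 1~1, 2~0
overlap: 2~1
count: 5


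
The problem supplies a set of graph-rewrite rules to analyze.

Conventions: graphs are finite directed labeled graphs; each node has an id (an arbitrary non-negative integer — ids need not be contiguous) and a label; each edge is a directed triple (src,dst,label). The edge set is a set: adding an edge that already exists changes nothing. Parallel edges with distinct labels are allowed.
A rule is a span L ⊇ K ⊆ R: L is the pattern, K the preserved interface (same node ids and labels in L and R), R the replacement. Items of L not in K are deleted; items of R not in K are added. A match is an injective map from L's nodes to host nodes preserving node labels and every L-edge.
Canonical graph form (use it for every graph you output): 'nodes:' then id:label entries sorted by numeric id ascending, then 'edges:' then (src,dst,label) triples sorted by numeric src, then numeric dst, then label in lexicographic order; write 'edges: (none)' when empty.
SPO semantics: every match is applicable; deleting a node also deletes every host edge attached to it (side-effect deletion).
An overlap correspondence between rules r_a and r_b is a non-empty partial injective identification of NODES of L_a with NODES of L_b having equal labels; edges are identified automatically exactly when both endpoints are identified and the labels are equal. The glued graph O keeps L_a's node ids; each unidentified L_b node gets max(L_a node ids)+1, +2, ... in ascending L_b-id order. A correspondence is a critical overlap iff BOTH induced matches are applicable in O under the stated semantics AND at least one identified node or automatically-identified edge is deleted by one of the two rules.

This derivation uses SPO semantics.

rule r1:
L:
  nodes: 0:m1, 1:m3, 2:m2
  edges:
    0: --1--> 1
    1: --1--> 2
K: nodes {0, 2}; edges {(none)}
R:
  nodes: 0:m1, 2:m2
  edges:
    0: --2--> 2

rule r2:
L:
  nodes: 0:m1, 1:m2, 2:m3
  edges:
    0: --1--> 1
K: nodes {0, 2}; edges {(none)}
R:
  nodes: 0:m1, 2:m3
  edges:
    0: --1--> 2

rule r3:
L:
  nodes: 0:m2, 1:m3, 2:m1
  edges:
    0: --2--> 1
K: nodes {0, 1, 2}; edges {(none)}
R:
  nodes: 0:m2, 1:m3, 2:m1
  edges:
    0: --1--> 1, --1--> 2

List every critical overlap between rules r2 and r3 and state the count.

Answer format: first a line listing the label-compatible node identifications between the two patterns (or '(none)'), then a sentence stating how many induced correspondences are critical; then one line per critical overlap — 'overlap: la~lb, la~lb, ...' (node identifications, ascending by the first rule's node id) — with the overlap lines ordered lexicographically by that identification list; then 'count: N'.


label-compatible node identifications between L(r2) and L(r3): 0~2, 1~0, 2~1
4 of the induced correspondences are critical overlaps of r2 and r3.
overlap: 0~2, 1~0
overlap: 0~2, 1~0, 2~1
overlap: 1~0
overlap: 1~0, 2~1
count: 4
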